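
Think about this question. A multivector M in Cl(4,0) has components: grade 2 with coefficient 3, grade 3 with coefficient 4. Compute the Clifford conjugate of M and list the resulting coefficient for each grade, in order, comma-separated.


Clifford conjugate sign for grade k: (-1)^(k(k+1)/2)
Grade 2: (-1)^(2*3/2) = (-1)^3 = -1, coeff 3 -> -3
Grade 3: (-1)^(3*4/2) = (-1)^6 = 1, coeff 4 -> 4
Conjugated coefficients: -3, 4


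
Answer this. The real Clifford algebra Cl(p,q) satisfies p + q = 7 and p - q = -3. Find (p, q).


We need p + q = 7 and p - q = -3.
Adding: 2p = 7 + (-3) = 4, so p = 2.
Then q = 7 - 2 = 5.
(p, q) = (2, 5)


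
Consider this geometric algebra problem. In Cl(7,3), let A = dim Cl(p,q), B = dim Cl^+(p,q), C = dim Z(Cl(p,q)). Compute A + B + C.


n = 7 + 3 = 10
Total dim = 2^10 = 1024
Even subalgebra dim = 2^9 = 512
n is even, so center dim = 1
Sum = 1024 + 512 + 1 = 1537


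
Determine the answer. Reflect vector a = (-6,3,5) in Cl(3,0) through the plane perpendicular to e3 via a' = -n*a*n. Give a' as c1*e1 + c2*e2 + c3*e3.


Reflection formula: a' = -n*a*n, with n = e3 (unit vector, n^2 = 1).
For reflection through hyperplane perp to e3:
The component along e3 flips sign, others stay.
a = (-6, 3, 5)
a' = (-6, 3, -5)
a' = -6*e1 + 3*e2 - 5*e3


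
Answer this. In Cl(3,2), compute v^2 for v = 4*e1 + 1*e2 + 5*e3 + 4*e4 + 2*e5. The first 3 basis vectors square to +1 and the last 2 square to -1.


v^2 = sum of c_i^2 * e_i^2
Positive signature terms (e_i^2 = +1): 4^2 + 1^2 + 5^2 = 42
Negative signature terms (e_j^2 = -1): 4^2 + 2^2 = 20
v^2 = 42 - 20 = 22


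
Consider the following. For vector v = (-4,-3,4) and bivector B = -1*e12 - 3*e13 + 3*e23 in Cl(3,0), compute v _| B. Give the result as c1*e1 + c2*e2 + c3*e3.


Left contraction v _| B = <vB>_1 (grade-1 part of the geometric product vB).
Using e1_|e12 = e2, e2_|e12 = -e1, e1_|e13 = e3, e3_|e13 = -e1, e2_|e23 = e3, e3_|e23 = -e2:
e1 coeff: -v2*b12 - v3*b13 = -(-3)*(-1) - (4)*(-3) = 9
e2 coeff: v1*b12 - v3*b23 = (-4)*(-1) - (4)*(3) = -8
e3 coeff: v1*b13 + v2*b23 = (-4)*(-3) + (-3)*(3) = 3
v _| B = 9*e1 - 8*e2 + 3*e3


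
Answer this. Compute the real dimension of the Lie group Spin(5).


Spin(n) double-covers SO(n); both have Lie algebra so(n) of dimension n(n-1)/2.
n = 5
n(n-1) = 5 * 4 = 20
dim Spin(5) = 20/2 = 10


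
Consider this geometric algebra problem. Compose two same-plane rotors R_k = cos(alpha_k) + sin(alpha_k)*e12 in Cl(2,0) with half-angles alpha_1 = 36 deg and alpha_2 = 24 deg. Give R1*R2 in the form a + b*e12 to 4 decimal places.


Same-plane rotors commute and their half-angles add:
R1*R2 = cos(a1 + a2) + sin(a1 + a2)*e12.
a1 + a2 = 36 + 24 = 60 deg
cos(60 deg) = 0.5000
sin(60 deg) = 0.8660
R1*R2 = 0.5000 + 0.8660*e12


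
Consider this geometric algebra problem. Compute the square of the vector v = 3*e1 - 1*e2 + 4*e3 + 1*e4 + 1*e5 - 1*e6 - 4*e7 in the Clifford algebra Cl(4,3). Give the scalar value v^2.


v^2 = sum of c_i^2 * e_i^2
Positive signature terms (e_i^2 = +1): 3^2 + (-1)^2 + 4^2 + 1^2 = 27
Negative signature terms (e_j^2 = -1): 1^2 + (-1)^2 + (-4)^2 = 18
v^2 = 27 - 18 = 9


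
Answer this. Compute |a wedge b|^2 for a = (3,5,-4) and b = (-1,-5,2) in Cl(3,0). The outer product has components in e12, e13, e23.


a wedge b = (a1*b2 - a2*b1)*e12 + (a1*b3 - a3*b1)*e13 + (a2*b3 - a3*b2)*e23
e12 coeff: 3*(-5) - 5*(-1) = -15 - (-5) = -10
e13 coeff: 3*2 - (-4)*(-1) = 6 - 4 = 2
e23 coeff: 5*2 - (-4)*(-5) = 10 - 20 = -10
|a wedge b|^2 = (-10)^2 + 2^2 + (-10)^2
= 100 + 4 + 100
= 204


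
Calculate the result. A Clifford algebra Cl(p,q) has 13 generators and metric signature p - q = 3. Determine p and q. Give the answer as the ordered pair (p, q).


We need p + q = 13 and p - q = 3.
Adding: 2p = 13 + 3 = 16, so p = 8.
Then q = 13 - 8 = 5.
(p, q) = (8, 5)


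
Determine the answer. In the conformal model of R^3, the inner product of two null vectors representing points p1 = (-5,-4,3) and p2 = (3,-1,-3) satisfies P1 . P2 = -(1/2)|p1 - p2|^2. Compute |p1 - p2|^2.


p1 - p2 = (-8, -3, 6)
|p1 - p2|^2 = (-8)^2 + (-3)^2 + 6^2
= 64 + 9 + 36
= 109


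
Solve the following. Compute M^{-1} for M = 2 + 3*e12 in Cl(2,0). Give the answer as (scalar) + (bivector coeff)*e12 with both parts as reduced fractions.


M = 2 + 3*e12, where e12^2 = -1.
Since M commutes with its reverse ~M = a - b*e12, M * ~M = a^2 - b^2*e12^2 = a^2 + b^2.
So M^{-1} = ~M / (a^2 + b^2) = (a - b*e12)/(a^2 + b^2).
a^2 + b^2 = 4 + 9 = 13
Scalar part = 2/13 = 2/13
Bivector coeff = -3/13 = -3/13
M^{-1} = 2/13 - 3/13*e12


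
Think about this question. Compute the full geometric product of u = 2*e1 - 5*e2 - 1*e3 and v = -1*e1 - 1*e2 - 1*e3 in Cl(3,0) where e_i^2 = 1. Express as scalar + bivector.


In Cl(3,0): e_i^2 = 1, e_ie_j = -e_je_i for i != j.
Scalar part = u . v = 2*(-1) + (-5)*(-1) + (-1)*(-1)
= -2 + 5 + 1 = 4
e12 coeff = 2*(-1) - (-5)*(-1) = -2 - 5 = -7
e13 coeff = 2*(-1) - (-1)*(-1) = -2 - 1 = -3
e23 coeff = (-5)*(-1) - (-1)*(-1) = 5 - 1 = 4
uv = 4 - 7*e12 - 3*e13 + 4*e23


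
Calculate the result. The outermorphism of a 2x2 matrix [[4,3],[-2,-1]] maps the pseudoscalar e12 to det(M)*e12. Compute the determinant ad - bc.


The outermorphism of a linear map f sends e1^e2 to f(e1)^f(e2).
f(e1) = 4*e1 - 2*e2
f(e2) = 3*e1 - 1*e2
f(e1) ^ f(e2) = (4*e1 - 2*e2) ^ (3*e1 - 1*e2)
= 4*(-1)*e12 + (-2)*3*e21
= (-4 - (-6))*e12
= 2*e12
Coefficient = 2


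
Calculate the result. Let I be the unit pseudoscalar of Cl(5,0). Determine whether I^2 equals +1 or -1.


The pseudoscalar I = e1...e_n (product of all n generators) of Cl(p,q) satisfies I^2 = (-1)^(q + n(n-1)/2).
p = 5, q = 0, n = p + q = 5
n(n-1)/2 = 5 * 4 / 2 = 10
Exponent = q + n(n-1)/2 = 0 + 10 = 10
I^2 = (-1)^10 = +1


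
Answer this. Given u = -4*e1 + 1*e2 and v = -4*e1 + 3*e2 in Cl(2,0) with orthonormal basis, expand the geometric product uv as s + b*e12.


Expand: (-4*e1 + 1*e2)(-4*e1 + 3*e2)
= (-4)*(-4)*e1e1 + (-4)*3*e1e2 + 1*(-4)*e2e1 + 1*3*e2e2
Using e1^2 = e2^2 = 1, e2e1 = -e1e2:
Scalar part s = (-4)*(-4) + 1*3 = 16 + 3 = 19
Bivector part b = (-4)*3 - 1*(-4) = -12 - (-4) = -8
uv = 19 - 8*e12


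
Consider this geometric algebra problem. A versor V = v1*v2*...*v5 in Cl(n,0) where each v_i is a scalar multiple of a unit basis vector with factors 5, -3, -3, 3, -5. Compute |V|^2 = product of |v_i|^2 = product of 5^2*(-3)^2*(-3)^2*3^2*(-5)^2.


Each vector v_i has |v_i|^2 = s_i^2
Squared scales: 5^2 = 25, (-3)^2 = 9, (-3)^2 = 9, 3^2 = 9, (-5)^2 = 25
|V|^2 = 25 * 9 * 9 * 9 * 25
= 455625


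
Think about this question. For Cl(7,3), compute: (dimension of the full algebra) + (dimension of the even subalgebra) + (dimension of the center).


n = 7 + 3 = 10
Total dim = 2^10 = 1024
Even subalgebra dim = 2^9 = 512
n is even, so center dim = 1
Sum = 1024 + 512 + 1 = 1537


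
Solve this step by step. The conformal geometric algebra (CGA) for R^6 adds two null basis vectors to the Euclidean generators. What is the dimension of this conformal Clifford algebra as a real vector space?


The conformal model of R^6 uses Cl(7,1): the 6 Euclidean generators plus two extra orthogonal generators e+ (e+^2 = +1) and e- (e-^2 = -1), from which the null vectors e0, einf are built.
Number of generators m = 6 + 2 = 8.
dim Cl(p,q) = 2^m = 2^8 = 256


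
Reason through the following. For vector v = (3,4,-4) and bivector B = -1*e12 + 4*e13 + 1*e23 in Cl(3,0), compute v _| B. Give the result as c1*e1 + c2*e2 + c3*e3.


Left contraction v _| B = <vB>_1 (grade-1 part of the geometric product vB).
Using e1_|e12 = e2, e2_|e12 = -e1, e1_|e13 = e3, e3_|e13 = -e1, e2_|e23 = e3, e3_|e23 = -e2:
e1 coeff: -v2*b12 - v3*b13 = -(4)*(-1) - (-4)*(4) = 20
e2 coeff: v1*b12 - v3*b23 = (3)*(-1) - (-4)*(1) = 1
e3 coeff: v1*b13 + v2*b23 = (3)*(4) + (4)*(1) = 16
v _| B = 20*e1 + 1*e2 + 16*e3


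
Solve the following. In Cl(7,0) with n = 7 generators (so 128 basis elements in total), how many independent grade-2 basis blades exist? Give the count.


Number of grade-k basis blades in Cl(p,q) with n = p + q is C(n, k).
n = 7 + 0 = 7
C(7, 2) = 7! / (2! * 5!)
= 5040 / (2 * 120)
= 21


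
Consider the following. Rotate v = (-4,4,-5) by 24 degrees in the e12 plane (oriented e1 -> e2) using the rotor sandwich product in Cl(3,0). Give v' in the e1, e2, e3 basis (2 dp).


Rotor R = cos(12deg) - sin(12deg)*e12
Rotation angle theta = 2 * 12 = 24 degrees in the e12 plane (e1 -> e2).
The component perpendicular to the plane (e3) is invariant: v'_3 = v3 = -5.00
cos(24deg) = 0.9135, sin(24deg) = 0.4067
v'_1 = v1*cos(theta) - v2*sin(theta) = -4*0.9135 - 4*0.4067 = -5.28
v'_2 = v1*sin(theta) + v2*cos(theta) = -4*0.4067 + 4*0.9135 = 2.03
v' = -5.28*e1 + 2.03*e2 - 5.00*e3


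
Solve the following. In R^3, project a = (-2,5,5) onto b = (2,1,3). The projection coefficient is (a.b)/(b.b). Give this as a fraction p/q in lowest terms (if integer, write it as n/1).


Projection coefficient = (a . b) / (b . b)
a . b = (-2)*2 + 5*1 + 5*3
= -4 + 5 + 15 = 16
b . b = 2^2 + 1^2 + 3^2
= 4 + 1 + 9 = 14
Coefficient = 16/14
In lowest terms: 8/7


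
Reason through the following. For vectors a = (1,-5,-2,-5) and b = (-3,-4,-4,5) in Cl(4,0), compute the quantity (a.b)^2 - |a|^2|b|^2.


a . b = 1*(-3) + (-5)*(-4) + (-2)*(-4) + (-5)*5
= -3 + 20 + 8 + (-25) = 0
|a|^2 = 1^2 + (-5)^2 + (-2)^2 + (-5)^2 = 55
|b|^2 = (-3)^2 + (-4)^2 + (-4)^2 + 5^2 = 66
(a.b)^2 = 0^2 = 0
|a|^2 * |b|^2 = 55 * 66 = 3630
Result = 0 - 3630 = -3630


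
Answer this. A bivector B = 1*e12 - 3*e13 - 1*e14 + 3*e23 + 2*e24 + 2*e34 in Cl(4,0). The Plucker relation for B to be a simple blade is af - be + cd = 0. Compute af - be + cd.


Plucker relation: af - be + cd
a*f = 1*2 = 2
b*e = (-3)*2 = -6
c*d = (-1)*3 = -3
af - be + cd = 2 - (-6) + (-3)
= 5


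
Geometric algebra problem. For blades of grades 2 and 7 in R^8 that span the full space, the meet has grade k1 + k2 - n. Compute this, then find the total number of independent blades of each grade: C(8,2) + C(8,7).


Meet grade = grade(A) + grade(B) - n
= 2 + 7 - 8 = 1
C(8,2) = 28
C(8,7) = 8
dim_A + dim_B = 28 + 8 = 36


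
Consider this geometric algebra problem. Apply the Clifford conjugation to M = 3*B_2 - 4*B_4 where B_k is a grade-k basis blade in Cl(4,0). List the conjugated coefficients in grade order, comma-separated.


Clifford conjugate sign for grade k: (-1)^(k(k+1)/2)
Grade 2: (-1)^(2*3/2) = (-1)^3 = -1, coeff 3 -> -3
Grade 4: (-1)^(4*5/2) = (-1)^10 = 1, coeff -4 -> -4
Conjugated coefficients: -3, -4


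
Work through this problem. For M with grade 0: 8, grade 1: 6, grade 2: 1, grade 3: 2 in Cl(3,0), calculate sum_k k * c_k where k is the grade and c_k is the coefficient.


Grade-weighted sum = sum of grade_k * coefficient_k
0*8 = 0
1*6 = 6
2*1 = 2
3*2 = 6
Total = 0 + 6 + 2 + 6 = 14


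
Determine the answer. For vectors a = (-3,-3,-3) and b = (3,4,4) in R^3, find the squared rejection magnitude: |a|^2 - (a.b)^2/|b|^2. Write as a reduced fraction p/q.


|a|^2 = (-3)^2 + (-3)^2 + (-3)^2 = 27
|b|^2 = 3^2 + 4^2 + 4^2 = 41
a . b = (-3)*3 + (-3)*4 + (-3)*4 = -33
(a.b)^2 = (-33)^2 = 1089
|rej|^2 = 27 - 1089/41
= (1107 - 1089)/41
= 18/41
In lowest terms: 18/41


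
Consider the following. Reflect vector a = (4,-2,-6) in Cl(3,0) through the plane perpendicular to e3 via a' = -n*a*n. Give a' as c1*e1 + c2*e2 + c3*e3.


Reflection formula: a' = -n*a*n, with n = e3 (unit vector, n^2 = 1).
For reflection through hyperplane perp to e3:
The component along e3 flips sign, others stay.
a = (4, -2, -6)
a' = (4, -2, 6)
a' = 4*e1 - 2*e2 + 6*e3


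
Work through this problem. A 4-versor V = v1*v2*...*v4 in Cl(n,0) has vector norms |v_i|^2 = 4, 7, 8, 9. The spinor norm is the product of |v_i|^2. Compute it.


Spinor norm N(V) = |v1|^2 * |v2|^2 * ... * |v4|^2
= 4 * 7 * 8 * 9
Running product: 4, 28, 224, 2016
N(V) = 2016


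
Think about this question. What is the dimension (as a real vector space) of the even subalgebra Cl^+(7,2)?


Even subalgebra dimension = 2^(n-1)
n = 7 + 2 = 9
2^(9 - 1) = 2^8 = 256
Verification: sum of C(9,k) for even k = 1 + 36 + 126 + 84 + 9 = 256
Result = 256


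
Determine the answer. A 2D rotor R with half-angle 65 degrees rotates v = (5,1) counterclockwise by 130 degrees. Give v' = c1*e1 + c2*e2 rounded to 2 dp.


Rotor R = cos(65deg) - sin(65deg)*e12
Rotation angle theta = 2 * 65 = 130 degrees
v' = R*v*~R rotates v by theta.
cos(130deg) = -0.6428, sin(130deg) = 0.7660
v'_1 = 5*cos(130deg) - 1*sin(130deg)
= 5*(-0.6428) - 1*0.7660
= -3.98
v'_2 = 5*sin(130deg) + 1*cos(130deg)
= 5*0.7660 + 1*(-0.6428)
= 3.19
v' = -3.98*e1 + 3.19*e2


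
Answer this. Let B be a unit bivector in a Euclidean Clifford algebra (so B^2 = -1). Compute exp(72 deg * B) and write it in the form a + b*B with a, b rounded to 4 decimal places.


For a unit bivector B with B^2 = -1, the exponential series gives
e^(theta*B) = cos(theta) + sin(theta)*B (the GA analogue of Euler's formula).
theta = 72 degrees = 1.256637 rad
cos(72 deg) = 0.3090
sin(72 deg) = 0.9511
exp(theta*B) = 0.3090 + 0.9511*B


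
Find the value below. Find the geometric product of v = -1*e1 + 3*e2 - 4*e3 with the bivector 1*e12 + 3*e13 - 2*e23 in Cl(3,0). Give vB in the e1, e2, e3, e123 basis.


vB has grade-1 (vector) and grade-3 (trivector) parts: vB = (v _| B) + (v ^ B).
Vector part <vB>_1:
  e1: -v2*b12 - v3*b13 = -(3)*(1) - (-4)*(3) = 9
  e2: v1*b12 - v3*b23 = (-1)*(1) - (-4)*(-2) = -9
  e3: v1*b13 + v2*b23 = (-1)*(3) + (3)*(-2) = -9
Trivector part <vB>_3:
  e123: v1*b23 - v2*b13 + v3*b12 = (-1)*(-2) - (3)*(3) + (-4)*(1) = -11
vB = 9*e1 - 9*e2 - 9*e3 - 11*e123


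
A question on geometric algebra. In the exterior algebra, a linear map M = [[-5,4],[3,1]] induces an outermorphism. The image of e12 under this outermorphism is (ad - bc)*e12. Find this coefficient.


The outermorphism of a linear map f sends e1^e2 to f(e1)^f(e2).
f(e1) = -5*e1 + 3*e2
f(e2) = 4*e1 + 1*e2
f(e1) ^ f(e2) = (-5*e1 + 3*e2) ^ (4*e1 + 1*e2)
= (-5)*1*e12 + 3*4*e21
= (-5 - 12)*e12
= -17*e12
Coefficient = -17


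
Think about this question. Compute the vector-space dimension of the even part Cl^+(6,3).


Even subalgebra dimension = 2^(n-1)
n = 6 + 3 = 9
2^(9 - 1) = 2^8 = 256
Verification: sum of C(9,k) for even k = 1 + 36 + 126 + 84 + 9 = 256
Result = 256


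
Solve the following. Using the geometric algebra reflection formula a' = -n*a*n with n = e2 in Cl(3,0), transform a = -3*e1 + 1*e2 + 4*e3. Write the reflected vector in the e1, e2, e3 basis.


Reflection formula: a' = -n*a*n, with n = e2 (unit vector, n^2 = 1).
For reflection through hyperplane perp to e2:
The component along e2 flips sign, others stay.
a = (-3, 1, 4)
a' = (-3, -1, 4)
a' = -3*e1 - 1*e2 + 4*e3


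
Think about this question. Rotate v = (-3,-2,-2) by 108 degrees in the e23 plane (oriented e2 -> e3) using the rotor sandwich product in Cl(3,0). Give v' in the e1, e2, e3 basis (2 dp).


Rotor R = cos(54deg) - sin(54deg)*e23
Rotation angle theta = 2 * 54 = 108 degrees in the e23 plane (e2 -> e3).
The component perpendicular to the plane (e1) is invariant: v'_1 = v1 = -3.00
cos(108deg) = -0.3090, sin(108deg) = 0.9511
v'_2 = v2*cos(theta) - v3*sin(theta) = -2*(-0.3090) - (-2)*0.9511 = 2.52
v'_3 = v2*sin(theta) + v3*cos(theta) = -2*0.9511 + (-2)*(-0.3090) = -1.28
v' = -3.00*e1 + 2.52*e2 - 1.28*e3


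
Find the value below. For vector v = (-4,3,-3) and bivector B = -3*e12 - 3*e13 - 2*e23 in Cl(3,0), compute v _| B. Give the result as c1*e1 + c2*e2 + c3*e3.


Left contraction v _| B = <vB>_1 (grade-1 part of the geometric product vB).
Using e1_|e12 = e2, e2_|e12 = -e1, e1_|e13 = e3, e3_|e13 = -e1, e2_|e23 = e3, e3_|e23 = -e2:
e1 coeff: -v2*b12 - v3*b13 = -(3)*(-3) - (-3)*(-3) = 0
e2 coeff: v1*b12 - v3*b23 = (-4)*(-3) - (-3)*(-2) = 6
e3 coeff: v1*b13 + v2*b23 = (-4)*(-3) + (3)*(-2) = 6
v _| B = 0*e1 + 6*e2 + 6*e3


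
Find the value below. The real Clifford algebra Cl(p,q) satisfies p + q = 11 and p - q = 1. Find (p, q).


We need p + q = 11 and p - q = 1.
Adding: 2p = 11 + 1 = 12, so p = 6.
Then q = 11 - 6 = 5.
(p, q) = (6, 5)


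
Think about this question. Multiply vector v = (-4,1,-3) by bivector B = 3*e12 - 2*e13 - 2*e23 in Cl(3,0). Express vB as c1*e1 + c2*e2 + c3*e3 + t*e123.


vB has grade-1 (vector) and grade-3 (trivector) parts: vB = (v _| B) + (v ^ B).
Vector part <vB>_1:
  e1: -v2*b12 - v3*b13 = -(1)*(3) - (-3)*(-2) = -9
  e2: v1*b12 - v3*b23 = (-4)*(3) - (-3)*(-2) = -18
  e3: v1*b13 + v2*b23 = (-4)*(-2) + (1)*(-2) = 6
Trivector part <vB>_3:
  e123: v1*b23 - v2*b13 + v3*b12 = (-4)*(-2) - (1)*(-2) + (-3)*(3) = 1
vB = -9*e1 - 18*e2 + 6*e3 + 1*e123


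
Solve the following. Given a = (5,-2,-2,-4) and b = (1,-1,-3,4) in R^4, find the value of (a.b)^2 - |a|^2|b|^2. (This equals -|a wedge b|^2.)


a . b = 5*1 + (-2)*(-1) + (-2)*(-3) + (-4)*4
= 5 + 2 + 6 + (-16) = -3
|a|^2 = 5^2 + (-2)^2 + (-2)^2 + (-4)^2 = 49
|b|^2 = 1^2 + (-1)^2 + (-3)^2 + 4^2 = 27
(a.b)^2 = (-3)^2 = 9
|a|^2 * |b|^2 = 49 * 27 = 1323
Result = 9 - 1323 = -1314


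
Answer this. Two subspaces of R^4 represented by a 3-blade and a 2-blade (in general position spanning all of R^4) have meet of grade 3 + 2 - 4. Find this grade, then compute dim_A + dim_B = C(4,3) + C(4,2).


Meet grade = grade(A) + grade(B) - n
= 3 + 2 - 4 = 1
C(4,3) = 4
C(4,2) = 6
dim_A + dim_B = 4 + 6 = 10


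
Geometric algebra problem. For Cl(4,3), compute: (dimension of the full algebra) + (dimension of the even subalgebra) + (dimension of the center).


n = 4 + 3 = 7
Total dim = 2^7 = 128
Even subalgebra dim = 2^6 = 64
n is odd, so center dim = 2
Sum = 128 + 64 + 2 = 194


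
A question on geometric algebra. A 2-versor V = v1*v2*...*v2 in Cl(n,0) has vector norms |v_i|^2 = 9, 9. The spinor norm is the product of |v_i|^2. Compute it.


Spinor norm N(V) = |v1|^2 * |v2|^2 * ... * |v2|^2
= 9 * 9
Running product: 9, 81
N(V) = 81


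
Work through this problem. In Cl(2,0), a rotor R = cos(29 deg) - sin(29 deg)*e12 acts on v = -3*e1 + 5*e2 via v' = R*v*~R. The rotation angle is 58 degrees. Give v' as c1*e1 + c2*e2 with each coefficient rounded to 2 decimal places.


Rotor R = cos(29deg) - sin(29deg)*e12
Rotation angle theta = 2 * 29 = 58 degrees
v' = R*v*~R rotates v by theta.
cos(58deg) = 0.5299, sin(58deg) = 0.8480
v'_1 = -3*cos(58deg) - 5*sin(58deg)
= -3*0.5299 - 5*0.8480
= -5.83
v'_2 = -3*sin(58deg) + 5*cos(58deg)
= -3*0.8480 + 5*0.5299
= 0.11
v' = -5.83*e1 + 0.11*e2


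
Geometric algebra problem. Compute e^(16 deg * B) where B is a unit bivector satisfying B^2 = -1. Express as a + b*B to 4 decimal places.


For a unit bivector B with B^2 = -1, the exponential series gives
e^(theta*B) = cos(theta) + sin(theta)*B (the GA analogue of Euler's formula).
theta = 16 degrees = 0.279253 rad
cos(16 deg) = 0.9613
sin(16 deg) = 0.2756
exp(theta*B) = 0.9613 + 0.2756*B


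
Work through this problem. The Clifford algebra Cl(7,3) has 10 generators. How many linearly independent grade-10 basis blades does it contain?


Number of grade-k basis blades in Cl(p,q) with n = p + q is C(n, k).
n = 7 + 3 = 10
C(10, 10) = 10! / (10! * 0!)
= 3628800 / (3628800 * 1)
= 1


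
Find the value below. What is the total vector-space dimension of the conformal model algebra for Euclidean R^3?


The conformal model of R^3 uses Cl(4,1): the 3 Euclidean generators plus two extra orthogonal generators e+ (e+^2 = +1) and e- (e-^2 = -1), from which the null vectors e0, einf are built.
Number of generators m = 3 + 2 = 5.
dim Cl(p,q) = 2^m = 2^5 = 32


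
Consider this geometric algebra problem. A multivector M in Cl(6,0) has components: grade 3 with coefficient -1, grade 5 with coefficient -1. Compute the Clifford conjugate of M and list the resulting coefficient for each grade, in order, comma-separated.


Clifford conjugate sign for grade k: (-1)^(k(k+1)/2)
Grade 3: (-1)^(3*4/2) = (-1)^6 = 1, coeff -1 -> -1
Grade 5: (-1)^(5*6/2) = (-1)^15 = -1, coeff -1 -> 1
Conjugated coefficients: -1, 1


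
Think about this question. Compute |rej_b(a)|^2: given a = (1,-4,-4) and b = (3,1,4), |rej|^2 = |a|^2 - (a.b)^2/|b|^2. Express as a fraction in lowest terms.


|a|^2 = 1^2 + (-4)^2 + (-4)^2 = 33
|b|^2 = 3^2 + 1^2 + 4^2 = 26
a . b = 1*3 + (-4)*1 + (-4)*4 = -17
(a.b)^2 = (-17)^2 = 289
|rej|^2 = 33 - 289/26
= (858 - 289)/26
= 569/26
In lowest terms: 569/26


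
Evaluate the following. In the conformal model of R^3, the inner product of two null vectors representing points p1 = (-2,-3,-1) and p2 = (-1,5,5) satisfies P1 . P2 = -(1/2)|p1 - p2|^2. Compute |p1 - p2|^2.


p1 - p2 = (-1, -8, -6)
|p1 - p2|^2 = (-1)^2 + (-8)^2 + (-6)^2
= 1 + 64 + 36
= 101


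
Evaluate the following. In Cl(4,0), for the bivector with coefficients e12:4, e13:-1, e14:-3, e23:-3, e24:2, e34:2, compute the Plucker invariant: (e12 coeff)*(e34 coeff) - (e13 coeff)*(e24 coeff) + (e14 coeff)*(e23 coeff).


Plucker relation: af - be + cd
a*f = 4*2 = 8
b*e = (-1)*2 = -2
c*d = (-3)*(-3) = 9
af - be + cd = 8 - (-2) + 9
= 19


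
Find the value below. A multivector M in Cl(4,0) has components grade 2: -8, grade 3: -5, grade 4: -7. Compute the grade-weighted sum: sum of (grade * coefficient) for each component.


Grade-weighted sum = sum of grade_k * coefficient_k
2*(-8) = -16
3*(-5) = -15
4*(-7) = -28
Total = -16 + (-15) + (-28) = -59


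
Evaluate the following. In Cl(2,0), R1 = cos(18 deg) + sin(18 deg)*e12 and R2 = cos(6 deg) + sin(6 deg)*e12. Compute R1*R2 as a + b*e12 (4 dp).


Same-plane rotors commute and their half-angles add:
R1*R2 = cos(a1 + a2) + sin(a1 + a2)*e12.
a1 + a2 = 18 + 6 = 24 deg
cos(24 deg) = 0.9135
sin(24 deg) = 0.4067
R1*R2 = 0.9135 + 0.4067*e12


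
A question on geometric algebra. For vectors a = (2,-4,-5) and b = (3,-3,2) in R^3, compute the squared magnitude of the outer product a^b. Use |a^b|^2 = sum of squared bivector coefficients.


a wedge b = (a1*b2 - a2*b1)*e12 + (a1*b3 - a3*b1)*e13 + (a2*b3 - a3*b2)*e23
e12 coeff: 2*(-3) - (-4)*3 = -6 - (-12) = 6
e13 coeff: 2*2 - (-5)*3 = 4 - (-15) = 19
e23 coeff: (-4)*2 - (-5)*(-3) = -8 - 15 = -23
|a wedge b|^2 = 6^2 + 19^2 + (-23)^2
= 36 + 361 + 529
= 926


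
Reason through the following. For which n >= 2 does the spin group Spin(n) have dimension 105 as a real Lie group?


dim Spin(n) = dim so(n) = n(n-1)/2.
Solve n(n-1)/2 = 105, i.e. n^2 - n - 210 = 0.
Discriminant = 1 + 8*105 = 841
n = (1 + sqrt(841))/2 = (1 + 29)/2 = 15


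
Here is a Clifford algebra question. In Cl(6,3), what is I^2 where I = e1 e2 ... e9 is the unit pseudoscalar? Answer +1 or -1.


The pseudoscalar I = e1...e_n (product of all n generators) of Cl(p,q) satisfies I^2 = (-1)^(q + n(n-1)/2).
p = 6, q = 3, n = p + q = 9
n(n-1)/2 = 9 * 8 / 2 = 36
Exponent = q + n(n-1)/2 = 3 + 36 = 39
I^2 = (-1)^39 = -1


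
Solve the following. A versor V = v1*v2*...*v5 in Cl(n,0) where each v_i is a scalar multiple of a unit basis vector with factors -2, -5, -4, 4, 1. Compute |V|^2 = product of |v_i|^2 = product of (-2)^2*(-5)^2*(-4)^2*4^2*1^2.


Each vector v_i has |v_i|^2 = s_i^2
Squared scales: (-2)^2 = 4, (-5)^2 = 25, (-4)^2 = 16, 4^2 = 16, 1^2 = 1
|V|^2 = 4 * 25 * 16 * 16 * 1
= 25600


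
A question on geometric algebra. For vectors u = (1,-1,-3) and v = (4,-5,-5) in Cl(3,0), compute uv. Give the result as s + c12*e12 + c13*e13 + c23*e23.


In Cl(3,0): e_i^2 = 1, e_ie_j = -e_je_i for i != j.
Scalar part = u . v = 1*4 + (-1)*(-5) + (-3)*(-5)
= 4 + 5 + 15 = 24
e12 coeff = 1*(-5) - (-1)*4 = -5 - (-4) = -1
e13 coeff = 1*(-5) - (-3)*4 = -5 - (-12) = 7
e23 coeff = (-1)*(-5) - (-3)*(-5) = 5 - 15 = -10
uv = 24 - 1*e12 + 7*e13 - 10*e23


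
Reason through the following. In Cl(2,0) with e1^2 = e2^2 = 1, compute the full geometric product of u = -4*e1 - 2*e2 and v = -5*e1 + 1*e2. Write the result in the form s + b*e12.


Expand: (-4*e1 - 2*e2)(-5*e1 + 1*e2)
= (-4)*(-5)*e1e1 + (-4)*1*e1e2 + (-2)*(-5)*e2e1 + (-2)*1*e2e2
Using e1^2 = e2^2 = 1, e2e1 = -e1e2:
Scalar part s = (-4)*(-5) + (-2)*1 = 20 + (-2) = 18
Bivector part b = (-4)*1 - (-2)*(-5) = -4 - 10 = -14
uv = 18 - 14*e12


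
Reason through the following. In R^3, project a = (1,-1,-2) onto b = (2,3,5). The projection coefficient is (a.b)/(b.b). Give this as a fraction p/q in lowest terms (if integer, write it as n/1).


Projection coefficient = (a . b) / (b . b)
a . b = 1*2 + (-1)*3 + (-2)*5
= 2 + (-3) + (-10) = -11
b . b = 2^2 + 3^2 + 5^2
= 4 + 9 + 25 = 38
Coefficient = -11/38
In lowest terms: -11/38


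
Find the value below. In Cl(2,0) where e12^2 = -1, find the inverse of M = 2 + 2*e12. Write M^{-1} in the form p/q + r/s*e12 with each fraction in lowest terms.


M = 2 + 2*e12, where e12^2 = -1.
Since M commutes with its reverse ~M = a - b*e12, M * ~M = a^2 - b^2*e12^2 = a^2 + b^2.
So M^{-1} = ~M / (a^2 + b^2) = (a - b*e12)/(a^2 + b^2).
a^2 + b^2 = 4 + 4 = 8
Scalar part = 2/8 = 1/4
Bivector coeff = -2/8 = -1/4
M^{-1} = 1/4 - 1/4*e12


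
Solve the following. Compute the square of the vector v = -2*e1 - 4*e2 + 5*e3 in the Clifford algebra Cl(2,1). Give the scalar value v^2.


v^2 = sum of c_i^2 * e_i^2
Positive signature terms (e_i^2 = +1): (-2)^2 + (-4)^2 = 20
Negative signature terms (e_j^2 = -1): 5^2 = 25
v^2 = 20 - 25 = -5


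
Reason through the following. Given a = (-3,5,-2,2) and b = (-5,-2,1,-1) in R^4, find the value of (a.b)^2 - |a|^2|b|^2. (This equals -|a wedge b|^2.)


a . b = (-3)*(-5) + 5*(-2) + (-2)*1 + 2*(-1)
= 15 + (-10) + (-2) + (-2) = 1
|a|^2 = (-3)^2 + 5^2 + (-2)^2 + 2^2 = 42
|b|^2 = (-5)^2 + (-2)^2 + 1^2 + (-1)^2 = 31
(a.b)^2 = 1^2 = 1
|a|^2 * |b|^2 = 42 * 31 = 1302
Result = 1 - 1302 = -1301


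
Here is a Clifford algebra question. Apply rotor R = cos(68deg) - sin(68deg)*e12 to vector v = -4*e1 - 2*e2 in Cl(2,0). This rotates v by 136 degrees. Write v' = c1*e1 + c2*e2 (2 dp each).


Rotor R = cos(68deg) - sin(68deg)*e12
Rotation angle theta = 2 * 68 = 136 degrees
v' = R*v*~R rotates v by theta.
cos(136deg) = -0.7193, sin(136deg) = 0.6947
v'_1 = -4*cos(136deg) - (-2)*sin(136deg)
= -4*(-0.7193) - (-2)*0.6947
= 4.27
v'_2 = -4*sin(136deg) + (-2)*cos(136deg)
= -4*0.6947 + (-2)*(-0.7193)
= -1.34
v' = 4.27*e1 - 1.34*e2


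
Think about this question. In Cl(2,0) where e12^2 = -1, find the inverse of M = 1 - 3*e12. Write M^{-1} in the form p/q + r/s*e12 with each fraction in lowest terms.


M = 1 - 3*e12, where e12^2 = -1.
Since M commutes with its reverse ~M = a - b*e12, M * ~M = a^2 - b^2*e12^2 = a^2 + b^2.
So M^{-1} = ~M / (a^2 + b^2) = (a - b*e12)/(a^2 + b^2).
a^2 + b^2 = 1 + 9 = 10
Scalar part = 1/10 = 1/10
Bivector coeff = 3/10 = 3/10
M^{-1} = 1/10 + 3/10*e12


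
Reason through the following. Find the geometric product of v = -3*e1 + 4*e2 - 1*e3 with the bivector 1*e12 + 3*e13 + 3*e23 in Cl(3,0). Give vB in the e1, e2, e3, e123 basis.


vB has grade-1 (vector) and grade-3 (trivector) parts: vB = (v _| B) + (v ^ B).
Vector part <vB>_1:
  e1: -v2*b12 - v3*b13 = -(4)*(1) - (-1)*(3) = -1
  e2: v1*b12 - v3*b23 = (-3)*(1) - (-1)*(3) = 0
  e3: v1*b13 + v2*b23 = (-3)*(3) + (4)*(3) = 3
Trivector part <vB>_3:
  e123: v1*b23 - v2*b13 + v3*b12 = (-3)*(3) - (4)*(3) + (-1)*(1) = -22
vB = -1*e1 + 0*e2 + 3*e3 - 22*e123


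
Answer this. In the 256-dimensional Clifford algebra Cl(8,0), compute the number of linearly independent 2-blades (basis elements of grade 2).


Number of grade-k basis blades in Cl(p,q) with n = p + q is C(n, k).
n = 8 + 0 = 8
C(8, 2) = 8! / (2! * 6!)
= 40320 / (2 * 720)
= 28


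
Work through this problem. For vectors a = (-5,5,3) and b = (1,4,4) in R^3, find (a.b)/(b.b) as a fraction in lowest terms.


Projection coefficient = (a . b) / (b . b)
a . b = (-5)*1 + 5*4 + 3*4
= -5 + 20 + 12 = 27
b . b = 1^2 + 4^2 + 4^2
= 1 + 16 + 16 = 33
Coefficient = 27/33
In lowest terms: 9/11


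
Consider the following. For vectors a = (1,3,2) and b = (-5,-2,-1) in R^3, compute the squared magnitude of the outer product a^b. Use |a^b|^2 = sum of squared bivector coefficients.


a wedge b = (a1*b2 - a2*b1)*e12 + (a1*b3 - a3*b1)*e13 + (a2*b3 - a3*b2)*e23
e12 coeff: 1*(-2) - 3*(-5) = -2 - (-15) = 13
e13 coeff: 1*(-1) - 2*(-5) = -1 - (-10) = 9
e23 coeff: 3*(-1) - 2*(-2) = -3 - (-4) = 1
|a wedge b|^2 = 13^2 + 9^2 + 1^2
= 169 + 81 + 1
= 251


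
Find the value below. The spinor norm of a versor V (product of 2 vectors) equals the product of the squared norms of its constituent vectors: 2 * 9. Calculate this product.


Spinor norm N(V) = |v1|^2 * |v2|^2 * ... * |v2|^2
= 2 * 9
Running product: 2, 18
N(V) = 18


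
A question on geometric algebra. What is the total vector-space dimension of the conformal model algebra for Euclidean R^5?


The conformal model of R^5 uses Cl(6,1): the 5 Euclidean generators plus two extra orthogonal generators e+ (e+^2 = +1) and e- (e-^2 = -1), from which the null vectors e0, einf are built.
Number of generators m = 5 + 2 = 7.
dim Cl(p,q) = 2^m = 2^7 = 128


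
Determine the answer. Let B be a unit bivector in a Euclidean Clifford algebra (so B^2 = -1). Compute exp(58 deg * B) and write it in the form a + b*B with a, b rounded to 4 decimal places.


For a unit bivector B with B^2 = -1, the exponential series gives
e^(theta*B) = cos(theta) + sin(theta)*B (the GA analogue of Euler's formula).
theta = 58 degrees = 1.012291 rad
cos(58 deg) = 0.5299
sin(58 deg) = 0.8480
exp(theta*B) = 0.5299 + 0.8480*B


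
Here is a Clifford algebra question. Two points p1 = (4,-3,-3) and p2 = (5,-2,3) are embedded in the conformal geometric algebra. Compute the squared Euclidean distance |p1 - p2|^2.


p1 - p2 = (-1, -1, -6)
|p1 - p2|^2 = (-1)^2 + (-1)^2 + (-6)^2
= 1 + 1 + 36
= 38


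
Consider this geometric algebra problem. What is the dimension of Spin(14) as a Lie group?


Spin(n) double-covers SO(n); both have Lie algebra so(n) of dimension n(n-1)/2.
n = 14
n(n-1) = 14 * 13 = 182
dim Spin(14) = 182/2 = 91


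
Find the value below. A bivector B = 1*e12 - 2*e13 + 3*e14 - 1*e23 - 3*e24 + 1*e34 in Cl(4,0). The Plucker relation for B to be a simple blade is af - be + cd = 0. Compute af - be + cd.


Plucker relation: af - be + cd
a*f = 1*1 = 1
b*e = (-2)*(-3) = 6
c*d = 3*(-1) = -3
af - be + cd = 1 - 6 + (-3)
= -8


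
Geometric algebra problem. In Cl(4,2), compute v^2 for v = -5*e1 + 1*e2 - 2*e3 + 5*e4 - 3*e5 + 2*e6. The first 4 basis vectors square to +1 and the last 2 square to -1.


v^2 = sum of c_i^2 * e_i^2
Positive signature terms (e_i^2 = +1): (-5)^2 + 1^2 + (-2)^2 + 5^2 = 55
Negative signature terms (e_j^2 = -1): (-3)^2 + 2^2 = 13
v^2 = 55 - 13 = 42


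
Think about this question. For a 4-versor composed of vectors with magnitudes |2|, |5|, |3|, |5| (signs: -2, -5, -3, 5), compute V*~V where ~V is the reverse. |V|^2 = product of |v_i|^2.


Each vector v_i has |v_i|^2 = s_i^2
Squared scales: (-2)^2 = 4, (-5)^2 = 25, (-3)^2 = 9, 5^2 = 25
|V|^2 = 4 * 25 * 9 * 25
= 22500


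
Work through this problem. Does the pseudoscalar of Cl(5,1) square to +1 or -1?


The pseudoscalar I = e1...e_n (product of all n generators) of Cl(p,q) satisfies I^2 = (-1)^(q + n(n-1)/2).
p = 5, q = 1, n = p + q = 6
n(n-1)/2 = 6 * 5 / 2 = 15
Exponent = q + n(n-1)/2 = 1 + 15 = 16
I^2 = (-1)^16 = +1


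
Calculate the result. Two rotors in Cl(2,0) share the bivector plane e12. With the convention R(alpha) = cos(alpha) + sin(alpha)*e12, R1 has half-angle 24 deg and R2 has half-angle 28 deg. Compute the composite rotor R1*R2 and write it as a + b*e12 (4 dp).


Same-plane rotors commute and their half-angles add:
R1*R2 = cos(a1 + a2) + sin(a1 + a2)*e12.
a1 + a2 = 24 + 28 = 52 deg
cos(52 deg) = 0.6157
sin(52 deg) = 0.7880
R1*R2 = 0.6157 + 0.7880*e12


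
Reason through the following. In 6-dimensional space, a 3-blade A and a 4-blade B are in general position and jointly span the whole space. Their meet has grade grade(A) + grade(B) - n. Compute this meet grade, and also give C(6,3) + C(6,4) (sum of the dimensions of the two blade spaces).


Meet grade = grade(A) + grade(B) - n
= 3 + 4 - 6 = 1
C(6,3) = 20
C(6,4) = 15
dim_A + dim_B = 20 + 15 = 35


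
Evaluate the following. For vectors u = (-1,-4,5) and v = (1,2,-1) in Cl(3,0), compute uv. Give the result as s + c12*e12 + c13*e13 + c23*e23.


In Cl(3,0): e_i^2 = 1, e_ie_j = -e_je_i for i != j.
Scalar part = u . v = (-1)*1 + (-4)*2 + 5*(-1)
= -1 + (-8) + (-5) = -14
e12 coeff = (-1)*2 - (-4)*1 = -2 - (-4) = 2
e13 coeff = (-1)*(-1) - 5*1 = 1 - 5 = -4
e23 coeff = (-4)*(-1) - 5*2 = 4 - 10 = -6
uv = -14 + 2*e12 - 4*e13 - 6*e23


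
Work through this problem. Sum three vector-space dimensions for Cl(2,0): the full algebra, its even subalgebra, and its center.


n = 2 + 0 = 2
Total dim = 2^2 = 4
Even subalgebra dim = 2^1 = 2
n is even, so center dim = 1
Sum = 4 + 2 + 1 = 7


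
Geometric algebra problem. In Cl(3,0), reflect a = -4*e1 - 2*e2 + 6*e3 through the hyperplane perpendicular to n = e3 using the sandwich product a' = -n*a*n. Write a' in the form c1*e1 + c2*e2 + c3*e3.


Reflection formula: a' = -n*a*n, with n = e3 (unit vector, n^2 = 1).
For reflection through hyperplane perp to e3:
The component along e3 flips sign, others stay.
a = (-4, -2, 6)
a' = (-4, -2, -6)
a' = -4*e1 - 2*e2 - 6*e3


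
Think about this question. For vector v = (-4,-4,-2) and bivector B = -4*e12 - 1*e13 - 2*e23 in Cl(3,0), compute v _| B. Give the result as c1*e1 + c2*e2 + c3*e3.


Left contraction v _| B = <vB>_1 (grade-1 part of the geometric product vB).
Using e1_|e12 = e2, e2_|e12 = -e1, e1_|e13 = e3, e3_|e13 = -e1, e2_|e23 = e3, e3_|e23 = -e2:
e1 coeff: -v2*b12 - v3*b13 = -(-4)*(-4) - (-2)*(-1) = -18
e2 coeff: v1*b12 - v3*b23 = (-4)*(-4) - (-2)*(-2) = 12
e3 coeff: v1*b13 + v2*b23 = (-4)*(-1) + (-4)*(-2) = 12
v _| B = -18*e1 + 12*e2 + 12*e3


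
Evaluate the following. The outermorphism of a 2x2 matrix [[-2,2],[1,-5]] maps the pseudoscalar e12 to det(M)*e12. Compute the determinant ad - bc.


The outermorphism of a linear map f sends e1^e2 to f(e1)^f(e2).
f(e1) = -2*e1 + 1*e2
f(e2) = 2*e1 - 5*e2
f(e1) ^ f(e2) = (-2*e1 + 1*e2) ^ (2*e1 - 5*e2)
= (-2)*(-5)*e12 + 1*2*e21
= (10 - 2)*e12
= 8*e12
Coefficient = 8


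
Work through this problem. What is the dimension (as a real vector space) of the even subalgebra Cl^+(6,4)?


Even subalgebra dimension = 2^(n-1)
n = 6 + 4 = 10
2^(10 - 1) = 2^9 = 512
Verification: sum of C(10,k) for even k = 1 + 45 + 210 + 210 + 45 + 1 = 512
Result = 512


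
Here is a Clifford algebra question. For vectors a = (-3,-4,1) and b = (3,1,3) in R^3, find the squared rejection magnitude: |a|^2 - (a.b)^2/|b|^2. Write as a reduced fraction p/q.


|a|^2 = (-3)^2 + (-4)^2 + 1^2 = 26
|b|^2 = 3^2 + 1^2 + 3^2 = 19
a . b = (-3)*3 + (-4)*1 + 1*3 = -10
(a.b)^2 = (-10)^2 = 100
|rej|^2 = 26 - 100/19
= (494 - 100)/19
= 394/19
In lowest terms: 394/19


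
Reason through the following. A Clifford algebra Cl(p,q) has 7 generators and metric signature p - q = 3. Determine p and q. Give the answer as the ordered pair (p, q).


We need p + q = 7 and p - q = 3.
Adding: 2p = 7 + 3 = 10, so p = 5.
Then q = 7 - 5 = 2.
(p, q) = (5, 2)


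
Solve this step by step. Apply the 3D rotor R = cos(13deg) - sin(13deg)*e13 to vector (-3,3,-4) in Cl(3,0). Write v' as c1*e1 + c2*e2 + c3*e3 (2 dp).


Rotor R = cos(13deg) - sin(13deg)*e13
Rotation angle theta = 2 * 13 = 26 degrees in the e13 plane (e1 -> e3).
The component perpendicular to the plane (e2) is invariant: v'_2 = v2 = 3.00
cos(26deg) = 0.8988, sin(26deg) = 0.4384
v'_1 = v1*cos(theta) - v3*sin(theta) = -3*0.8988 - (-4)*0.4384 = -0.94
v'_3 = v1*sin(theta) + v3*cos(theta) = -3*0.4384 + (-4)*0.8988 = -4.91
v' = -0.94*e1 + 3.00*e2 - 4.91*e3


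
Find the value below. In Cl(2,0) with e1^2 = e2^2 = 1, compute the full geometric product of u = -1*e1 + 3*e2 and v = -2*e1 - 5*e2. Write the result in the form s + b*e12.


Expand: (-1*e1 + 3*e2)(-2*e1 - 5*e2)
= (-1)*(-2)*e1e1 + (-1)*(-5)*e1e2 + 3*(-2)*e2e1 + 3*(-5)*e2e2
Using e1^2 = e2^2 = 1, e2e1 = -e1e2:
Scalar part s = (-1)*(-2) + 3*(-5) = 2 + (-15) = -13
Bivector part b = (-1)*(-5) - 3*(-2) = 5 - (-6) = 11
uv = -13 + 11*e12


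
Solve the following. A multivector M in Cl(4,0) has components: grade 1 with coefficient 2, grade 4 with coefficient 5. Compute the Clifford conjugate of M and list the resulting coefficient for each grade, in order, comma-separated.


Clifford conjugate sign for grade k: (-1)^(k(k+1)/2)
Grade 1: (-1)^(1*2/2) = (-1)^1 = -1, coeff 2 -> -2
Grade 4: (-1)^(4*5/2) = (-1)^10 = 1, coeff 5 -> 5
Conjugated coefficients: -2, 5


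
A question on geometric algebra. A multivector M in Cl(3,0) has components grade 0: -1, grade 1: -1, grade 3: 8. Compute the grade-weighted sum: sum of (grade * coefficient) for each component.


Grade-weighted sum = sum of grade_k * coefficient_k
0*(-1) = 0
1*(-1) = -1
3*8 = 24
Total = 0 + (-1) + 24 = 23


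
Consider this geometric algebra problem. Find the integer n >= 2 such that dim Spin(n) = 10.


dim Spin(n) = dim so(n) = n(n-1)/2.
Solve n(n-1)/2 = 10, i.e. n^2 - n - 20 = 0.
Discriminant = 1 + 8*10 = 81
n = (1 + sqrt(81))/2 = (1 + 9)/2 = 5


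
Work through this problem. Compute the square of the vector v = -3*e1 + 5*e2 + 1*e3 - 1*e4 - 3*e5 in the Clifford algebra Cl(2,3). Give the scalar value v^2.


v^2 = sum of c_i^2 * e_i^2
Positive signature terms (e_i^2 = +1): (-3)^2 + 5^2 = 34
Negative signature terms (e_j^2 = -1): 1^2 + (-1)^2 + (-3)^2 = 11
v^2 = 34 - 11 = 23


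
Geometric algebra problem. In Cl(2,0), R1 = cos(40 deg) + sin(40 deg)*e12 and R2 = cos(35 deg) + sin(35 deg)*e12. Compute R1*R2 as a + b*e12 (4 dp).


Same-plane rotors commute and their half-angles add:
R1*R2 = cos(a1 + a2) + sin(a1 + a2)*e12.
a1 + a2 = 40 + 35 = 75 deg
cos(75 deg) = 0.2588
sin(75 deg) = 0.9659
R1*R2 = 0.2588 + 0.9659*e12


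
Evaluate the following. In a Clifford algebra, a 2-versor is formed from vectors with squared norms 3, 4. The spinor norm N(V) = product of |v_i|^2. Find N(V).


Spinor norm N(V) = |v1|^2 * |v2|^2 * ... * |v2|^2
= 3 * 4
Running product: 3, 12
N(V) = 12


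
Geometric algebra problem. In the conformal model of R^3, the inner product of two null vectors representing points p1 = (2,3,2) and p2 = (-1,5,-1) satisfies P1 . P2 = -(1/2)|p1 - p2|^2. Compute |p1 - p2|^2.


p1 - p2 = (3, -2, 3)
|p1 - p2|^2 = 3^2 + (-2)^2 + 3^2
= 9 + 4 + 9
= 22


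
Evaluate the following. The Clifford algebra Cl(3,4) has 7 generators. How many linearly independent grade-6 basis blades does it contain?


Number of grade-k basis blades in Cl(p,q) with n = p + q is C(n, k).
n = 3 + 4 = 7
C(7, 6) = 7! / (6! * 1!)
= 5040 / (720 * 1)
= 7


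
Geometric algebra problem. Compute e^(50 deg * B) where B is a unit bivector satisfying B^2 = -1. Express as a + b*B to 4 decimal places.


For a unit bivector B with B^2 = -1, the exponential series gives
e^(theta*B) = cos(theta) + sin(theta)*B (the GA analogue of Euler's formula).
theta = 50 degrees = 0.872665 rad
cos(50 deg) = 0.6428
sin(50 deg) = 0.7660
exp(theta*B) = 0.6428 + 0.7660*B


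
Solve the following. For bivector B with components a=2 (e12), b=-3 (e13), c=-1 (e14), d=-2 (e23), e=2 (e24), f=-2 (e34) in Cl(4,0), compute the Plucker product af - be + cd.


Plucker relation: af - be + cd
a*f = 2*(-2) = -4
b*e = (-3)*2 = -6
c*d = (-1)*(-2) = 2
af - be + cd = -4 - (-6) + 2
= 4


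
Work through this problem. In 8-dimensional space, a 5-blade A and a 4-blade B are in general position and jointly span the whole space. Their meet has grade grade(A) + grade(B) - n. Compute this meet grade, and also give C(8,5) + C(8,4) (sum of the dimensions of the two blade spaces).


Meet grade = grade(A) + grade(B) - n
= 5 + 4 - 8 = 1
C(8,5) = 56
C(8,4) = 70
dim_A + dim_B = 56 + 70 = 126


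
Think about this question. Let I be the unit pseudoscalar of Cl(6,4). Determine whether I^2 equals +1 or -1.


The pseudoscalar I = e1...e_n (product of all n generators) of Cl(p,q) satisfies I^2 = (-1)^(q + n(n-1)/2).
p = 6, q = 4, n = p + q = 10
n(n-1)/2 = 10 * 9 / 2 = 45
Exponent = q + n(n-1)/2 = 4 + 45 = 49
I^2 = (-1)^49 = -1


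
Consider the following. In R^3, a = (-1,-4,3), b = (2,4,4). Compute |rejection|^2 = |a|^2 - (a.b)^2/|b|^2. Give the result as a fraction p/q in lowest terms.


|a|^2 = (-1)^2 + (-4)^2 + 3^2 = 26
|b|^2 = 2^2 + 4^2 + 4^2 = 36
a . b = (-1)*2 + (-4)*4 + 3*4 = -6
(a.b)^2 = (-6)^2 = 36
|rej|^2 = 26 - 36/36
= (936 - 36)/36
= 900/36
In lowest terms: 25/1
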